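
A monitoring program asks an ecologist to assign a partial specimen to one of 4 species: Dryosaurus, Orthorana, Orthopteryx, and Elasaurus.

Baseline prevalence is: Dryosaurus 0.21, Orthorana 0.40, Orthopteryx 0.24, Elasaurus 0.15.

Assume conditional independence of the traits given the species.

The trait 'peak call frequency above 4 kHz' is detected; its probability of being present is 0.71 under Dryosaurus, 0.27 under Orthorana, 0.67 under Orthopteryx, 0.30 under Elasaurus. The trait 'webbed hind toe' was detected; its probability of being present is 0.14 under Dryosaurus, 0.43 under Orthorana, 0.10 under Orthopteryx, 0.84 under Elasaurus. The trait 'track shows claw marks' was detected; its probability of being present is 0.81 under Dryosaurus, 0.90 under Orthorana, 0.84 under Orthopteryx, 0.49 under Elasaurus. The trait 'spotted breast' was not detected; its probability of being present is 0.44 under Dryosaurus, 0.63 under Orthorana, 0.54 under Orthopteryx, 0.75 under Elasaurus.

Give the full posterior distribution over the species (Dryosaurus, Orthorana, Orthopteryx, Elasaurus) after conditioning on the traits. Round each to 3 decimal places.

By Bayes' rule with conditional independence, the unnormalized weight for each hypothesis is prior × ∏ likelihoods (using 1 − P(present | H) for each absent trait):
  Dryosaurus: 0.21 × 0.71 × 0.14 × 0.81 × (1 − 0.44) = 0.0094684
  Orthorana: 0.40 × 0.27 × 0.43 × 0.90 × (1 − 0.63) = 0.015465
  Orthopteryx: 0.24 × 0.67 × 0.10 × 0.84 × (1 − 0.54) = 0.0062133
  Elasaurus: 0.15 × 0.30 × 0.84 × 0.49 × (1 − 0.75) = 0.0046305
The unnormalized weights sum to 0.035777.
P(Dryosaurus | evidence) = 0.0094684 / 0.035777 ≈ 0.265
P(Orthorana | evidence) = 0.015465 / 0.035777 ≈ 0.432
P(Orthopteryx | evidence) = 0.0062133 / 0.035777 ≈ 0.174
P(Elasaurus | evidence) = 0.0046305 / 0.035777 ≈ 0.129

0.265, 0.432, 0.174, 0.129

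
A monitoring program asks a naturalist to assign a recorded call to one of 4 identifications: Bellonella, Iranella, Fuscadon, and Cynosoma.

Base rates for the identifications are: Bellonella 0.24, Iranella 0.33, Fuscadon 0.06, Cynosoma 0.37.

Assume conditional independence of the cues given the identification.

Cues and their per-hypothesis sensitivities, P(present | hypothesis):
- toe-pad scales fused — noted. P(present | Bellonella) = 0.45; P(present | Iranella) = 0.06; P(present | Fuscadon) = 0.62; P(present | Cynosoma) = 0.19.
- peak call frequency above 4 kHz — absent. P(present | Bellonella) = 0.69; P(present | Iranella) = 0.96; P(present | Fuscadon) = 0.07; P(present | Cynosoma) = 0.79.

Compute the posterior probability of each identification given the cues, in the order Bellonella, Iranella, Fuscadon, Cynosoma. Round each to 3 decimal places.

0.400, 0.009, 0.414, 0.177

By Bayes' rule with conditional independence, the unnormalized weight for each hypothesis is prior × ∏ likelihoods (using 1 − P(present | H) for each absent cue):
  Bellonella: 0.24 × 0.45 × (1 − 0.69) = 0.03348
  Iranella: 0.33 × 0.06 × (1 − 0.96) = 0.000792
  Fuscadon: 0.06 × 0.62 × (1 − 0.07) = 0.034596
  Cynosoma: 0.37 × 0.19 × (1 − 0.79) = 0.014763
Normalizing constant Z = 0.03348 + 0.000792 + 0.034596 + 0.014763 = 0.083631.
P(Bellonella | evidence) = 0.03348 / 0.083631 ≈ 0.400
P(Iranella | evidence) = 0.000792 / 0.083631 ≈ 0.009
P(Fuscadon | evidence) = 0.034596 / 0.083631 ≈ 0.414
P(Cynosoma | evidence) = 0.014763 / 0.083631 ≈ 0.177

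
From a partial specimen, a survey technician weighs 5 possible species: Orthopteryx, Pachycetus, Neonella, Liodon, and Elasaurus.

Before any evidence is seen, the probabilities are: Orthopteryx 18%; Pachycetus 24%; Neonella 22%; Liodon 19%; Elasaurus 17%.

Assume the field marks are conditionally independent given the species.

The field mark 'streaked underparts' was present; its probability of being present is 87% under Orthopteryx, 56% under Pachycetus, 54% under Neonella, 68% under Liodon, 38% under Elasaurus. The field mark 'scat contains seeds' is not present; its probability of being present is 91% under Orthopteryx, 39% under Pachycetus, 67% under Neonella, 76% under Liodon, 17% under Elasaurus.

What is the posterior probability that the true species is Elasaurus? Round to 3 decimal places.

For each hypothesis, the unnormalized posterior weight is prior × product of the field mark likelihoods (using 1 − P(present | H) for each absent field mark):
  Orthopteryx: 0.18 × 0.87 × (1 − 0.91) = 0.014094
  Pachycetus: 0.24 × 0.56 × (1 − 0.39) = 0.081984
  Neonella: 0.22 × 0.54 × (1 − 0.67) = 0.039204
  Liodon: 0.19 × 0.68 × (1 − 0.76) = 0.031008
  Elasaurus: 0.17 × 0.38 × (1 − 0.17) = 0.053618
Marginal likelihood of the evidence = 0.21991.
P(Elasaurus | evidence) = 0.053618 / 0.21991 ≈ 0.244.

0.244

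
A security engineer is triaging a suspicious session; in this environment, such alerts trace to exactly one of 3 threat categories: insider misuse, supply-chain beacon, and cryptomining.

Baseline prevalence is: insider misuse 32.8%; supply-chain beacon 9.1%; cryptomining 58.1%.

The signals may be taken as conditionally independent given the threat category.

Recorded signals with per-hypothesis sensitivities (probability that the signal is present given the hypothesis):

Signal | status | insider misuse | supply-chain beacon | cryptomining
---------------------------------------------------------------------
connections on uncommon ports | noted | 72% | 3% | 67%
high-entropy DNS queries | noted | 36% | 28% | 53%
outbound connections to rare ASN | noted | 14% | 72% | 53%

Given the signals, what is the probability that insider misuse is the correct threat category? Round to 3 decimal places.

0.098

Multiply each prior by the joint likelihood of the signal pattern:
  insider misuse: 0.328 × 0.72 × 0.36 × 0.14 = 0.011902
  supply-chain beacon: 0.091 × 0.03 × 0.28 × 0.72 = 0.00055037
  cryptomining: 0.581 × 0.67 × 0.53 × 0.53 = 0.10935
Normalizing constant Z = 0.011902 + 0.00055037 + 0.10935 = 0.1218.
P(insider misuse | evidence) = 0.011902 / 0.1218 ≈ 0.098.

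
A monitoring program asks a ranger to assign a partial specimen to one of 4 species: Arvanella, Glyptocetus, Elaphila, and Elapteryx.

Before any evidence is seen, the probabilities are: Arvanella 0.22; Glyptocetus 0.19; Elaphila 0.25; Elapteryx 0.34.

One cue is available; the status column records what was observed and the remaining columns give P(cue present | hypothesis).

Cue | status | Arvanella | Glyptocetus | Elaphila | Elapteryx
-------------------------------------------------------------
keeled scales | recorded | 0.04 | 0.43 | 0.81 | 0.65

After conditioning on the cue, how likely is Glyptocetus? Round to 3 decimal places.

Multiply each prior by the likelihood of the cue:
  Arvanella: 0.22 × 0.04 = 0.0088
  Glyptocetus: 0.19 × 0.43 = 0.0817
  Elaphila: 0.25 × 0.81 = 0.2025
  Elapteryx: 0.34 × 0.65 = 0.221
Normalizing constant Z = 0.0088 + 0.0817 + 0.2025 + 0.221 = 0.514.
P(Glyptocetus | evidence) = 0.0817 / 0.514 ≈ 0.159.

0.159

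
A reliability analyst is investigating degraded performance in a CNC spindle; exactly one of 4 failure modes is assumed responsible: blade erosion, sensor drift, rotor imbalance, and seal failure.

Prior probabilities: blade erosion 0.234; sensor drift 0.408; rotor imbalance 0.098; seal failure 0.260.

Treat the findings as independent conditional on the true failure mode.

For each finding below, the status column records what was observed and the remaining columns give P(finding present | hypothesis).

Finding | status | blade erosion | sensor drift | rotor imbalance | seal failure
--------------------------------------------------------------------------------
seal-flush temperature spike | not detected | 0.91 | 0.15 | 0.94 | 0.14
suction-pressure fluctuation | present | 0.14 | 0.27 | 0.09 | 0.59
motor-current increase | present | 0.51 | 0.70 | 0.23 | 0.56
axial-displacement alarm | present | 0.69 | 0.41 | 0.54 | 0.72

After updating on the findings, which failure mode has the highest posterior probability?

Multiply each prior by the joint likelihood of the evidence pattern (using 1 − P(present | H) for each absent finding):
  blade erosion: 0.234 × (1 − 0.91) × 0.14 × 0.51 × 0.69 = 0.0010375
  sensor drift: 0.408 × (1 − 0.15) × 0.27 × 0.70 × 0.41 = 0.026874
  rotor imbalance: 0.098 × (1 − 0.94) × 0.09 × 0.23 × 0.54 = 6.5727e-05
  seal failure: 0.260 × (1 − 0.14) × 0.59 × 0.56 × 0.72 = 0.053192
Normalizing constant Z = 0.0010375 + 0.026874 + 6.5727e-05 + 0.053192 = 0.081169.
P(blade erosion | evidence) ≈ 0.0010375 / 0.081169 ≈ 0.013
P(sensor drift | evidence) ≈ 0.026874 / 0.081169 ≈ 0.331
P(rotor imbalance | evidence) ≈ 6.5727e-05 / 0.081169 ≈ 0.001
P(seal failure | evidence) ≈ 0.053192 / 0.081169 ≈ 0.655
The largest is 0.655, so seal failure is most probable.

seal failure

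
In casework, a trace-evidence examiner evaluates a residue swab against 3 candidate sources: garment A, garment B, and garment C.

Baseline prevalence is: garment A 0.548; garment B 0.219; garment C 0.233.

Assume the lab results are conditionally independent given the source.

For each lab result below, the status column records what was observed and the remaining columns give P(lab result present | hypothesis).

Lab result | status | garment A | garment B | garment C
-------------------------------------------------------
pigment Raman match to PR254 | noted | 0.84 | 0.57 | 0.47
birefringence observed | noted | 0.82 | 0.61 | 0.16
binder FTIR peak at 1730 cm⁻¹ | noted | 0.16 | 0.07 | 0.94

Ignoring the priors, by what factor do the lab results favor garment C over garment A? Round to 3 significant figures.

Take the product of per-lab result likelihoods under each hypothesis, then divide.
  garment C: 0.47 × 0.16 × 0.94 = 0.070688
  garment A: 0.84 × 0.82 × 0.16 = 0.11021
Bayes factor = 0.070688 / 0.11021 ≈ 0.641

0.641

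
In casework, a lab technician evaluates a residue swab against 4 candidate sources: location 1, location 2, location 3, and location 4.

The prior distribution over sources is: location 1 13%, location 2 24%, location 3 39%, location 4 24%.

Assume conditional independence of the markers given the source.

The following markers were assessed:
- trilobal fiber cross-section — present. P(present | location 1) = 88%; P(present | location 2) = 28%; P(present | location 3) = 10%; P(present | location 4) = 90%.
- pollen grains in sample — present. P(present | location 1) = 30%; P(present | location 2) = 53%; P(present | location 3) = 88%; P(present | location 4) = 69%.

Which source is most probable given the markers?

location 4

For each hypothesis, the unnormalized posterior weight is prior × product of the marker likelihoods:
  location 1: 0.13 × 0.88 × 0.30 = 0.03432
  location 2: 0.24 × 0.28 × 0.53 = 0.035616
  location 3: 0.39 × 0.10 × 0.88 = 0.03432
  location 4: 0.24 × 0.90 × 0.69 = 0.14904
Normalizing constant Z = 0.03432 + 0.035616 + 0.03432 + 0.14904 = 0.2533.
P(location 1 | evidence) ≈ 0.03432 / 0.2533 ≈ 0.135
P(location 2 | evidence) ≈ 0.035616 / 0.2533 ≈ 0.141
P(location 3 | evidence) ≈ 0.03432 / 0.2533 ≈ 0.135
P(location 4 | evidence) ≈ 0.14904 / 0.2533 ≈ 0.588
The largest is 0.588, so location 4 is most probable.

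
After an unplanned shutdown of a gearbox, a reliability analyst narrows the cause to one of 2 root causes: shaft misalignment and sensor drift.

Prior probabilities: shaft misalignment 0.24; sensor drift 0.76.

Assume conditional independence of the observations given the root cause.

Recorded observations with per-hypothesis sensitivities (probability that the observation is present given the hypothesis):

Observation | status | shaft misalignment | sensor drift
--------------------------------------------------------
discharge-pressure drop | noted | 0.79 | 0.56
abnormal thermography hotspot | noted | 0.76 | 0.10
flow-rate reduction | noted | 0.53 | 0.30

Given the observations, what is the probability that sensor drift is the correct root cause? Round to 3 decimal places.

For each hypothesis, the unnormalized posterior weight is prior × product of the observation likelihoods:
  shaft misalignment: 0.24 × 0.79 × 0.76 × 0.53 = 0.076371
  sensor drift: 0.76 × 0.56 × 0.10 × 0.30 = 0.012768
The unnormalized weights sum to 0.089139.
P(sensor drift | evidence) = 0.012768 / 0.089139 ≈ 0.143.

0.143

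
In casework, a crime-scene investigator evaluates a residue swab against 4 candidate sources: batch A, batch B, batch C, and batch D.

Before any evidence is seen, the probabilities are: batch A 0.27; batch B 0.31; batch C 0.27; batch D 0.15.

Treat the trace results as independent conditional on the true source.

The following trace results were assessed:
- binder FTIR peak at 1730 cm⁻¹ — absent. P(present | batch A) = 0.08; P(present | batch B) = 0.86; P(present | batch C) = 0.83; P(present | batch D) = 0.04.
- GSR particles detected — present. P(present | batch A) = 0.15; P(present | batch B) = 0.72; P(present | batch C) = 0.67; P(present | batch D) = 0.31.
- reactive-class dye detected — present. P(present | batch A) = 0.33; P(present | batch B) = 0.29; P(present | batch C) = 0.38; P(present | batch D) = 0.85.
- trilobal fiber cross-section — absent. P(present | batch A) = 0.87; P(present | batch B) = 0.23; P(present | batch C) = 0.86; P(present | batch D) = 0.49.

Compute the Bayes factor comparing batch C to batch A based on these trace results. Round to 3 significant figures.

Take the product of per-trace result likelihoods under each hypothesis (using 1 − P(present | H) for each absent trace result), then divide.
  batch C: (1 − 0.83) × 0.67 × 0.38 × (1 − 0.86) = 0.0060595
  batch A: (1 − 0.08) × 0.15 × 0.33 × (1 − 0.87) = 0.0059202
Bayes factor = 0.0060595 / 0.0059202 ≈ 1.02

1.02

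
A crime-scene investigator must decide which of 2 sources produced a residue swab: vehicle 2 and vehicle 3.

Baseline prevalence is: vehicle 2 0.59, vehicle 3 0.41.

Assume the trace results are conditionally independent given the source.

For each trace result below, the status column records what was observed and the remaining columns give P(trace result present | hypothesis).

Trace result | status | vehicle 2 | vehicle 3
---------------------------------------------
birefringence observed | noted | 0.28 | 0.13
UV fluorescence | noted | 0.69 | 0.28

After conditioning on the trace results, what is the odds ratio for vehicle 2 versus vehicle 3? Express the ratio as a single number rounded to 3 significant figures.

7.64

Unnormalized posterior weight (prior times the trace result likelihoods) for each of the two hypotheses:
  vehicle 2: 0.59 × 0.28 × 0.69 = 0.11399
  vehicle 3: 0.41 × 0.13 × 0.28 = 0.014924
Odds(vehicle 2 : vehicle 3) = 0.11399 / 0.014924 ≈ 7.64.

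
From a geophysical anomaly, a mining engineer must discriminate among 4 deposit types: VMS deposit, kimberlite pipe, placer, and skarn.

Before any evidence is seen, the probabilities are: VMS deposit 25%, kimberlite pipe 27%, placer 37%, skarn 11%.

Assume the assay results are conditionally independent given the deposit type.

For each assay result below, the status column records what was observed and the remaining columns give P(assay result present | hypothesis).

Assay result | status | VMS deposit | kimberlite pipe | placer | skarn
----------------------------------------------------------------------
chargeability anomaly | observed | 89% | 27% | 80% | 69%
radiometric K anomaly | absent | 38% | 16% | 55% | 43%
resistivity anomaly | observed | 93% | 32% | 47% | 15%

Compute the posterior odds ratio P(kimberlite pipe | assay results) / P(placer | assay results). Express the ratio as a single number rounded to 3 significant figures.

The normalizing constant cancels in an odds ratio, so compute prior × likelihood for the two hypotheses only (using 1 − P(present | H) for each absent assay result):
  kimberlite pipe: 0.27 × 0.27 × (1 − 0.16) × 0.32 = 0.019596
  placer: 0.37 × 0.80 × (1 − 0.55) × 0.47 = 0.062604
Posterior odds = 0.019596 / 0.062604 ≈ 0.313.

0.313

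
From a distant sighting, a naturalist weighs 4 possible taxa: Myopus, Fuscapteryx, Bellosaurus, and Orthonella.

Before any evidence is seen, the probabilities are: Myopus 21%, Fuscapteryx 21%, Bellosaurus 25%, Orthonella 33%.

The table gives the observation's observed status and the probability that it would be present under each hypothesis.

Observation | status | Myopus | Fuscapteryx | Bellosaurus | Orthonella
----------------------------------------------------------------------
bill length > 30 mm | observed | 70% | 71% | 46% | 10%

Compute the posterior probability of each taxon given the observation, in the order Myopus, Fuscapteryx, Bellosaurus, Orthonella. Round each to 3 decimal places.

By Bayes' rule, the unnormalized weight for each hypothesis is prior × likelihood:
  Myopus: 0.21 × 0.70 = 0.147
  Fuscapteryx: 0.21 × 0.71 = 0.1491
  Bellosaurus: 0.25 × 0.46 = 0.115
  Orthonella: 0.33 × 0.10 = 0.033
Normalizing constant Z = 0.147 + 0.1491 + 0.115 + 0.033 = 0.4441.
P(Myopus | evidence) = 0.147 / 0.4441 ≈ 0.331
P(Fuscapteryx | evidence) = 0.1491 / 0.4441 ≈ 0.336
P(Bellosaurus | evidence) = 0.115 / 0.4441 ≈ 0.259
P(Orthonella | evidence) = 0.033 / 0.4441 ≈ 0.074

0.331, 0.336, 0.259, 0.074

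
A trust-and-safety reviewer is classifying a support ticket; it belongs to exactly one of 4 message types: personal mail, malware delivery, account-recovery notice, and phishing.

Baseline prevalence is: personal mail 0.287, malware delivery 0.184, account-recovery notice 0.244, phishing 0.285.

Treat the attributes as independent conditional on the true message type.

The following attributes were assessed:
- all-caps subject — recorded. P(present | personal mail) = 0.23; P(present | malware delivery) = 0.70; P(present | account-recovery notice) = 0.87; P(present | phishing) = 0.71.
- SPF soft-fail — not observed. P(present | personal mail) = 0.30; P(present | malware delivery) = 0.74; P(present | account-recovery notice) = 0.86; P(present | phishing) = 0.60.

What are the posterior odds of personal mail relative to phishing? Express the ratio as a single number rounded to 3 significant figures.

The normalizing constant cancels in an odds ratio, so compute prior × likelihood for the two hypotheses only (using 1 − P(present | H) for each absent attribute):
  personal mail: 0.287 × 0.23 × (1 − 0.30) = 0.046207
  phishing: 0.285 × 0.71 × (1 − 0.60) = 0.08094
Odds(personal mail : phishing) = 0.046207 / 0.08094 ≈ 0.571.

0.571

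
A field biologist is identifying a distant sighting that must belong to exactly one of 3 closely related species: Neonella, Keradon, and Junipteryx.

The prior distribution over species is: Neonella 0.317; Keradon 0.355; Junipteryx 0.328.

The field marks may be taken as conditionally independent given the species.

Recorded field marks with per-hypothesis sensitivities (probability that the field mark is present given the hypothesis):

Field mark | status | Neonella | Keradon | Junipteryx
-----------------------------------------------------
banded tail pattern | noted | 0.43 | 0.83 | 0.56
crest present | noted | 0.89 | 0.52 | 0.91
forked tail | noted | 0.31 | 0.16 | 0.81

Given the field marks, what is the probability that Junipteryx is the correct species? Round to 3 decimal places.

For each hypothesis, the unnormalized posterior weight is prior × product of the field mark likelihoods:
  Neonella: 0.317 × 0.43 × 0.89 × 0.31 = 0.037608
  Keradon: 0.355 × 0.83 × 0.52 × 0.16 = 0.024515
  Junipteryx: 0.328 × 0.56 × 0.91 × 0.81 = 0.13539
Marginal likelihood of the evidence = 0.19751.
P(Junipteryx | evidence) = 0.13539 / 0.19751 ≈ 0.685.

0.685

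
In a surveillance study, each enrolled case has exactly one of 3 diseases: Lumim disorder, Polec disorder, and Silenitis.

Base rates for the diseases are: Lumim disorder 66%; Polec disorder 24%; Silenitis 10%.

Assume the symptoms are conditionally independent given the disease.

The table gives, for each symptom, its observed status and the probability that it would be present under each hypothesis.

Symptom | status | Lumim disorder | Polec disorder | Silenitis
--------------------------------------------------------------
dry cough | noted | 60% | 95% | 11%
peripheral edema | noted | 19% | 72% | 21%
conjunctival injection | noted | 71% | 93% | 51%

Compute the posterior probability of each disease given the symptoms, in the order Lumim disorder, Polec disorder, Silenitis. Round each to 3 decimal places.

By Bayes' rule with conditional independence, the unnormalized weight for each hypothesis is prior × ∏ likelihoods:
  Lumim disorder: 0.66 × 0.60 × 0.19 × 0.71 = 0.05342
  Polec disorder: 0.24 × 0.95 × 0.72 × 0.93 = 0.15267
  Silenitis: 0.10 × 0.11 × 0.21 × 0.51 = 0.0011781
The unnormalized weights sum to 0.20727.
P(Lumim disorder | evidence) = 0.05342 / 0.20727 ≈ 0.258
P(Polec disorder | evidence) = 0.15267 / 0.20727 ≈ 0.737
P(Silenitis | evidence) = 0.0011781 / 0.20727 ≈ 0.006

0.258, 0.737, 0.006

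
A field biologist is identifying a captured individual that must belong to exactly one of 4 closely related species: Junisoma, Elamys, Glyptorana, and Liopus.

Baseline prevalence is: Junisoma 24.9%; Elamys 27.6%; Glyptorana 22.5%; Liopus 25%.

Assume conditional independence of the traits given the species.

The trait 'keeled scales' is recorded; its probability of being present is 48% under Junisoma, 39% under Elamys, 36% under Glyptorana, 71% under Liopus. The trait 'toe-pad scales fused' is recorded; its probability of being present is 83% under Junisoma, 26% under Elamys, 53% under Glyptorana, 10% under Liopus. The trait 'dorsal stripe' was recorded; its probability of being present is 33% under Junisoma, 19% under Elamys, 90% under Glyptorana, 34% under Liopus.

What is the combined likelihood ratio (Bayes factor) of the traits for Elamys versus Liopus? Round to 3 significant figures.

The Bayes factor is the ratio of the joint likelihoods of the trait pattern under the two hypotheses.
  Elamys: 0.39 × 0.26 × 0.19 = 0.019266
  Liopus: 0.71 × 0.10 × 0.34 = 0.02414
Bayes factor = 0.019266 / 0.02414 ≈ 0.798

0.798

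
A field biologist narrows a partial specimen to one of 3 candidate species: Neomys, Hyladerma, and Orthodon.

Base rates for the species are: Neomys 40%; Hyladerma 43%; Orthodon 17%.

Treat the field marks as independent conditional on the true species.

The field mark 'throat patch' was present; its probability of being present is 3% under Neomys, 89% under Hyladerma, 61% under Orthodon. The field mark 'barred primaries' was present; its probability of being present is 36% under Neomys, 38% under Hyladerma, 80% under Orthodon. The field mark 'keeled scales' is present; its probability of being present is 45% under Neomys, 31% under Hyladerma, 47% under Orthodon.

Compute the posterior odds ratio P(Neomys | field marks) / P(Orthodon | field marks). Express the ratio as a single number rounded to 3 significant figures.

0.0499

Unnormalized posterior weight (prior times the field mark likelihoods) for each of the two hypotheses:
  Neomys: 0.40 × 0.03 × 0.36 × 0.45 = 0.001944
  Orthodon: 0.17 × 0.61 × 0.80 × 0.47 = 0.038991
Posterior odds = 0.001944 / 0.038991 ≈ 0.0499.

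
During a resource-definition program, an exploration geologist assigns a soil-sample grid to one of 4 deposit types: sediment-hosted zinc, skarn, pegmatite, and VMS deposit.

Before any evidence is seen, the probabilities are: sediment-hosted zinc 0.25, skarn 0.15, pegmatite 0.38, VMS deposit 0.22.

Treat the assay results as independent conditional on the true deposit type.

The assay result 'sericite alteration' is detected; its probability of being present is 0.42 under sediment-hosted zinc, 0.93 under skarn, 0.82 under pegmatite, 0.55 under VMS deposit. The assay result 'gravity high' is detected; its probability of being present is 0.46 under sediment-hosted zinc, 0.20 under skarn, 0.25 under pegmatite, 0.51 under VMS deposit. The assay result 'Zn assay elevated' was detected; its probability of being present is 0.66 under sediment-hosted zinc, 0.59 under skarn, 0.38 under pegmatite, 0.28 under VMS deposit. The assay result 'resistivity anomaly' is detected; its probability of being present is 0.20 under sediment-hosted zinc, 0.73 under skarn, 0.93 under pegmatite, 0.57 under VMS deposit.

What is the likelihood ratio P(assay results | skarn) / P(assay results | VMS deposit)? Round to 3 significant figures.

Joint likelihood of the assay result pattern under each hypothesis:
  skarn: 0.93 × 0.20 × 0.59 × 0.73 = 0.08011
  VMS deposit: 0.55 × 0.51 × 0.28 × 0.57 = 0.044768
Bayes factor = 0.08011 / 0.044768 ≈ 1.79

1.79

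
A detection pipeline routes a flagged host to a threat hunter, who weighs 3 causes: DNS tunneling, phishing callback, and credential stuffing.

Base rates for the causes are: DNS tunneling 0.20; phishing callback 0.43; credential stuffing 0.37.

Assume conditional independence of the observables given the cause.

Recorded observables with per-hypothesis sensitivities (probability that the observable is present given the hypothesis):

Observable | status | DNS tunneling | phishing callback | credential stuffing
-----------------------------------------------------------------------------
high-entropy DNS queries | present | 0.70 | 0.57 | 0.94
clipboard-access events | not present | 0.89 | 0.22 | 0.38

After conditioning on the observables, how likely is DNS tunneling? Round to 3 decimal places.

0.036

Multiply each prior by the joint likelihood of the observable pattern (using 1 − P(present | H) for each absent observable):
  DNS tunneling: 0.20 × 0.70 × (1 − 0.89) = 0.0154
  phishing callback: 0.43 × 0.57 × (1 − 0.22) = 0.19118
  credential stuffing: 0.37 × 0.94 × (1 − 0.38) = 0.21564
Marginal likelihood of the evidence = 0.42221.
P(DNS tunneling | evidence) = 0.0154 / 0.42221 ≈ 0.036.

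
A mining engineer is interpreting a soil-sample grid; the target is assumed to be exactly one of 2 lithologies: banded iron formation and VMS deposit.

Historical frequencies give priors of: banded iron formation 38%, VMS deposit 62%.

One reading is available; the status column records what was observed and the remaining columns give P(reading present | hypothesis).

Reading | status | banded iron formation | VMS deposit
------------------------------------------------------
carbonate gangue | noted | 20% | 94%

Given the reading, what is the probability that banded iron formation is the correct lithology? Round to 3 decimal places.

0.115

For each hypothesis, the unnormalized posterior weight is prior × likelihood:
  banded iron formation: 0.38 × 0.20 = 0.076
  VMS deposit: 0.62 × 0.94 = 0.5828
Normalizing constant Z = 0.076 + 0.5828 = 0.6588.
P(banded iron formation | evidence) = 0.076 / 0.6588 ≈ 0.115.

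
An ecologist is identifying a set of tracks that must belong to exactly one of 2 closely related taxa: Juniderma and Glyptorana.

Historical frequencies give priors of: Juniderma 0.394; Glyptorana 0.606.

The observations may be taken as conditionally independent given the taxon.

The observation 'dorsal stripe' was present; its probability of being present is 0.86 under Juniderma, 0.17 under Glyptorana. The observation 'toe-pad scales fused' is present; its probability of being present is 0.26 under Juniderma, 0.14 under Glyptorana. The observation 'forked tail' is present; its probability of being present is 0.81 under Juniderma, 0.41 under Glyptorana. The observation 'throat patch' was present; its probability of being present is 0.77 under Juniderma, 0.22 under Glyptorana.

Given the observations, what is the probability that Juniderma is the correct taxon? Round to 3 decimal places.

By Bayes' rule with conditional independence, the unnormalized weight for each hypothesis is prior × ∏ likelihoods:
  Juniderma: 0.394 × 0.86 × 0.26 × 0.81 × 0.77 = 0.054947
  Glyptorana: 0.606 × 0.17 × 0.14 × 0.41 × 0.22 = 0.0013009
The unnormalized weights sum to 0.056248.
P(Juniderma | evidence) = 0.054947 / 0.056248 ≈ 0.977.

0.977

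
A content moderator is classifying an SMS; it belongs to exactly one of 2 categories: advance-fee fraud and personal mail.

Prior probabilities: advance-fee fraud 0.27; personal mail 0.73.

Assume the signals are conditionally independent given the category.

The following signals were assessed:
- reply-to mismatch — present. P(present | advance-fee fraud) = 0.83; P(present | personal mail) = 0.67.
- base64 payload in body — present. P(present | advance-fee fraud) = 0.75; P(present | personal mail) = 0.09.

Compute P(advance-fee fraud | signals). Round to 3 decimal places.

0.792

By Bayes' rule with conditional independence, the unnormalized weight for each hypothesis is prior × ∏ likelihoods:
  advance-fee fraud: 0.27 × 0.83 × 0.75 = 0.16808
  personal mail: 0.73 × 0.67 × 0.09 = 0.044019
The unnormalized weights sum to 0.21209.
P(advance-fee fraud | evidence) = 0.16808 / 0.21209 ≈ 0.792.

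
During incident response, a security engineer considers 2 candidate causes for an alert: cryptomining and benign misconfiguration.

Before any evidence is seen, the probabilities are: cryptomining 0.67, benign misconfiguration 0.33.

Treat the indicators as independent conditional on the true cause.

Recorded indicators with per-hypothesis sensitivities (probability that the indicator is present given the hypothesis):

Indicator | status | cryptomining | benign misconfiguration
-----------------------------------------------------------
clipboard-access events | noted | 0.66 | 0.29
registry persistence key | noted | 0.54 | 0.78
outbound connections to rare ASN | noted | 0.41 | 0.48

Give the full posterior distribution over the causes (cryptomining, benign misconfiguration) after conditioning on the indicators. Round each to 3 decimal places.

Multiply each prior by the joint likelihood of the indicator pattern:
  cryptomining: 0.67 × 0.66 × 0.54 × 0.41 = 0.097903
  benign misconfiguration: 0.33 × 0.29 × 0.78 × 0.48 = 0.03583
Marginal likelihood of the evidence = 0.13373.
P(cryptomining | evidence) = 0.097903 / 0.13373 ≈ 0.732
P(benign misconfiguration | evidence) = 0.03583 / 0.13373 ≈ 0.268

0.732, 0.268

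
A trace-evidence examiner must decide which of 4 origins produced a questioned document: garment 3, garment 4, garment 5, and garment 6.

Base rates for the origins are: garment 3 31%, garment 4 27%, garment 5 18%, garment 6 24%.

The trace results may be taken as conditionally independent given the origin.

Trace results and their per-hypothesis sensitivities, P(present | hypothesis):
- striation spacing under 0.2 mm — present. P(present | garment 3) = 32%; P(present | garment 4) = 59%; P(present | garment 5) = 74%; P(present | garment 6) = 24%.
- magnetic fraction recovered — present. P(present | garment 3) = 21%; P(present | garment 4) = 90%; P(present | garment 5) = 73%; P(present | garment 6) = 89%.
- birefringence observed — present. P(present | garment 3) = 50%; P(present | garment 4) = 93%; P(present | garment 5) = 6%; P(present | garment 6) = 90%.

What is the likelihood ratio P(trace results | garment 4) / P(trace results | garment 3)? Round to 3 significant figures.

Take the product of per-trace result likelihoods under each hypothesis, then divide.
  garment 4: 0.59 × 0.90 × 0.93 = 0.49383
  garment 3: 0.32 × 0.21 × 0.50 = 0.0336
Bayes factor = 0.49383 / 0.0336 ≈ 14.7

14.7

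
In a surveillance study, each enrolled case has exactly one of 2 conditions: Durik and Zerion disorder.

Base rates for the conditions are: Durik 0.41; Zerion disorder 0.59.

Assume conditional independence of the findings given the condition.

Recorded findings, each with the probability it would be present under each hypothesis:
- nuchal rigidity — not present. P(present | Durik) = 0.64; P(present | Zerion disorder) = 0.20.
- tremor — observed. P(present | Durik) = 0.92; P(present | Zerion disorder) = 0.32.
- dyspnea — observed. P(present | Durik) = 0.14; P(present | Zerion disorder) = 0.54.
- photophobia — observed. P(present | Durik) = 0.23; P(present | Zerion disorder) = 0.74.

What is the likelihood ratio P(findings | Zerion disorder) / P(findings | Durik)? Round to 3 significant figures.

9.59

The Bayes factor is the ratio of the joint likelihoods of the evidence pattern under the two hypotheses (using 1 − P(present | H) for each absent finding).
  Zerion disorder: (1 − 0.20) × 0.32 × 0.54 × 0.74 = 0.1023
  Durik: (1 − 0.64) × 0.92 × 0.14 × 0.23 = 0.010665
Bayes factor = 0.1023 / 0.010665 ≈ 9.59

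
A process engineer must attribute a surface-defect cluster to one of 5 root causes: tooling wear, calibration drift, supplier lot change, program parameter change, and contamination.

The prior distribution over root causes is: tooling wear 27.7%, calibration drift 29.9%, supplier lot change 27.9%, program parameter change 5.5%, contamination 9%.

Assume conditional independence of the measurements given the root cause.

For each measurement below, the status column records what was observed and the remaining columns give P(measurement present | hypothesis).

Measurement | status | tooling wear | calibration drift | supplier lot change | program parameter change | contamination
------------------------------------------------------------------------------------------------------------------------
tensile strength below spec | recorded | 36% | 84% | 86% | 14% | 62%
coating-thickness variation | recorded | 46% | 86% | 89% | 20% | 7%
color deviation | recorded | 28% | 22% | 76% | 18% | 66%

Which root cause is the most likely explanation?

supplier lot change

Multiply each prior by the joint likelihood of the measurement pattern:
  tooling wear: 0.277 × 0.36 × 0.46 × 0.28 = 0.012844
  calibration drift: 0.299 × 0.84 × 0.86 × 0.22 = 0.047519
  supplier lot change: 0.279 × 0.86 × 0.89 × 0.76 = 0.1623
  program parameter change: 0.055 × 0.14 × 0.20 × 0.18 = 0.0002772
  contamination: 0.090 × 0.62 × 0.07 × 0.66 = 0.002578
Marginal likelihood of the evidence = 0.22551.
P(tooling wear | evidence) ≈ 0.012844 / 0.22551 ≈ 0.057
P(calibration drift | evidence) ≈ 0.047519 / 0.22551 ≈ 0.211
P(supplier lot change | evidence) ≈ 0.1623 / 0.22551 ≈ 0.720
P(program parameter change | evidence) ≈ 0.0002772 / 0.22551 ≈ 0.001
P(contamination | evidence) ≈ 0.002578 / 0.22551 ≈ 0.011
The largest is 0.720, so supplier lot change is most probable.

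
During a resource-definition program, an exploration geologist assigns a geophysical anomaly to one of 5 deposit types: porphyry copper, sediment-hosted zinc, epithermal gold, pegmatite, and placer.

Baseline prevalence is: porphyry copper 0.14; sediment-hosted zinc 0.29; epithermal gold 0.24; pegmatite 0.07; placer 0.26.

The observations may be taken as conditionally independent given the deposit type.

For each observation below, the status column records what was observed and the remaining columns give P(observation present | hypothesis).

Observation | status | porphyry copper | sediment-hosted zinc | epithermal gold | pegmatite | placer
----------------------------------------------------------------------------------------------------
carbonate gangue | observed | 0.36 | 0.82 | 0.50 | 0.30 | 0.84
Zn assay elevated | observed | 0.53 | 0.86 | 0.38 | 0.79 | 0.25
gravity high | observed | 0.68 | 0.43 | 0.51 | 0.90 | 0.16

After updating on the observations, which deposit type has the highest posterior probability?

For each hypothesis, the unnormalized posterior weight is prior × product of the observation likelihoods:
  porphyry copper: 0.14 × 0.36 × 0.53 × 0.68 = 0.018164
  sediment-hosted zinc: 0.29 × 0.82 × 0.86 × 0.43 = 0.087938
  epithermal gold: 0.24 × 0.50 × 0.38 × 0.51 = 0.023256
  pegmatite: 0.07 × 0.30 × 0.79 × 0.90 = 0.014931
  placer: 0.26 × 0.84 × 0.25 × 0.16 = 0.008736
Normalizing constant Z = 0.018164 + 0.087938 + 0.023256 + 0.014931 + 0.008736 = 0.15303.
P(porphyry copper | evidence) ≈ 0.018164 / 0.15303 ≈ 0.119
P(sediment-hosted zinc | evidence) ≈ 0.087938 / 0.15303 ≈ 0.575
P(epithermal gold | evidence) ≈ 0.023256 / 0.15303 ≈ 0.152
P(pegmatite | evidence) ≈ 0.014931 / 0.15303 ≈ 0.098
P(placer | evidence) ≈ 0.008736 / 0.15303 ≈ 0.057
The largest is 0.575, so sediment-hosted zinc is most probable.

sediment-hosted zinc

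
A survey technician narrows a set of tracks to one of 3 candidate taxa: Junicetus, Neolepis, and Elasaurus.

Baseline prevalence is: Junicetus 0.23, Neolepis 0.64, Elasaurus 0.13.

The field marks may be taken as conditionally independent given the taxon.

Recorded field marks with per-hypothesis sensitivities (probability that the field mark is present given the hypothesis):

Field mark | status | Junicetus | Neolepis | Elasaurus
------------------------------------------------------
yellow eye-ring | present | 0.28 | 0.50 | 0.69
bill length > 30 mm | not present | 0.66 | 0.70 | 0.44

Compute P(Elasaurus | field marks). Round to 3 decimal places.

0.299

Multiply each prior by the joint likelihood of the field mark pattern (using 1 − P(present | H) for each absent field mark):
  Junicetus: 0.23 × 0.28 × (1 − 0.66) = 0.021896
  Neolepis: 0.64 × 0.50 × (1 − 0.70) = 0.096
  Elasaurus: 0.13 × 0.69 × (1 − 0.44) = 0.050232
Normalizing constant Z = 0.021896 + 0.096 + 0.050232 = 0.16813.
P(Elasaurus | evidence) = 0.050232 / 0.16813 ≈ 0.299.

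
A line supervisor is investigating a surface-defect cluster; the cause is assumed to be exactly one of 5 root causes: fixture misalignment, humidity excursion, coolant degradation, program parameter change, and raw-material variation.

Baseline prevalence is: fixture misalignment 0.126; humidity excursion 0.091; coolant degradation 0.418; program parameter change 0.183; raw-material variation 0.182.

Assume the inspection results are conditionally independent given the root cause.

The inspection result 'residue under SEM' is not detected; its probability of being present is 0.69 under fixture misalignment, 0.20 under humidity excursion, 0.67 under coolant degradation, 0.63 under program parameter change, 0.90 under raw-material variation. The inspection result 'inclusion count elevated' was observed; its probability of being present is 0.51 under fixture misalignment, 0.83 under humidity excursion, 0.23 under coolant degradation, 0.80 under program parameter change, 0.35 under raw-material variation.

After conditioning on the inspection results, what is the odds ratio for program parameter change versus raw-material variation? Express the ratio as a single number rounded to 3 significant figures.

8.50

Unnormalized posterior weight (prior times the inspection result likelihoods) for each of the two hypotheses (using 1 − P(present | H) for each absent inspection result):
  program parameter change: 0.183 × (1 − 0.63) × 0.80 = 0.054168
  raw-material variation: 0.182 × (1 − 0.90) × 0.35 = 0.00637
Posterior odds = 0.054168 / 0.00637 ≈ 8.50.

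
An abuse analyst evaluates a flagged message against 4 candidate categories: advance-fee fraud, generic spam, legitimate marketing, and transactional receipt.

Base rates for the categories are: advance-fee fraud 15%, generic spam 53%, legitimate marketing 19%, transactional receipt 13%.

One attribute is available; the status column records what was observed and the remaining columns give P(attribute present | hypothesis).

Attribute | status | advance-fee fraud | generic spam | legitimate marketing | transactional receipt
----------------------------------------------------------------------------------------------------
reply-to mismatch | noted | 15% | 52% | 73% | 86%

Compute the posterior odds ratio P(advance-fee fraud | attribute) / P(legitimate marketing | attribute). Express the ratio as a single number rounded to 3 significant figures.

0.162

Posterior odds equal prior odds times the likelihood ratio; only the two competing hypotheses matter.
  advance-fee fraud: 0.15 × 0.15 = 0.0225
  legitimate marketing: 0.19 × 0.73 = 0.1387
Odds(advance-fee fraud : legitimate marketing) = 0.0225 / 0.1387 ≈ 0.162.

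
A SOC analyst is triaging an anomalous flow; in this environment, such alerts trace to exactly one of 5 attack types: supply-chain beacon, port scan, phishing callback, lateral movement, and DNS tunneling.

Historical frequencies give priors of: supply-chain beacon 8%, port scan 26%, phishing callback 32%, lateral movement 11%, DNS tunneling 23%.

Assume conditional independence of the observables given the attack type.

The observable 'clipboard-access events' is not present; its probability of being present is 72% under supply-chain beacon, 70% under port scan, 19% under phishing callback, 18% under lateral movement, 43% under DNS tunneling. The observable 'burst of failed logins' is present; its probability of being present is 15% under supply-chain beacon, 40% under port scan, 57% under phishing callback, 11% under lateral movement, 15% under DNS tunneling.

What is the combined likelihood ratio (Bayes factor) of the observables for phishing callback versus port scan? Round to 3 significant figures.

3.85

The Bayes factor is the ratio of the joint likelihoods of the observable pattern under the two hypotheses (using 1 − P(present | H) for each absent observable).
  phishing callback: (1 − 0.19) × 0.57 = 0.4617
  port scan: (1 − 0.70) × 0.40 = 0.12
Bayes factor = 0.4617 / 0.12 ≈ 3.85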